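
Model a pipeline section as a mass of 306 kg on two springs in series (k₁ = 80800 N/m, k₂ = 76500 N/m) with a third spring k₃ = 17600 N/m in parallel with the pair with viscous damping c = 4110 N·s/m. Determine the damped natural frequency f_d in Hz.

1.89 Hz

Series pair: k_s = k₁k₂/(k₁+k₂) = (80800)(76500)/(80800 + 76500) = 39300 N/m. In parallel with k₃: k_eq = 39300 + 17600 = 56900 N/m.
ω_n = √(k_eq/m) = √(56900/306) = 13.64 rad/s.
Critical damping c_c = 2√(k_eq·m) = 2√(56900 × 306) = 8345 N·s/m, so ζ = c/c_c = 4110/8345 = 0.4925.
ω_d = ω_n√(1 − ζ²) = 13.64 × √(1 − 0.243) = 11.87 rad/s.
f_d = ω_d/(2π) = 1.889 Hz.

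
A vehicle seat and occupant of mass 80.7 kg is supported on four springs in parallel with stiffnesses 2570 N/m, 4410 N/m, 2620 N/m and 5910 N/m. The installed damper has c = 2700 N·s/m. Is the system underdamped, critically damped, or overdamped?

Parallel springs add: k_eq = 2570 + 4410 + 2620 + 5910 = 15510 N/m.
c_c = 2√(k_eq·m) = 2238 N·s/m; ζ = c/c_c = 2700/2238 = 1.21.
Since ζ > 1 the system is overdamped.

overdamped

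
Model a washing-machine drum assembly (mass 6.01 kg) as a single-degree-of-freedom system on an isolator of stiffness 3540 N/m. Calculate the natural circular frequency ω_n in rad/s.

24.3 rad/s

ω_n = √(k/m) = √(3540/6.01) = √589.0 = 24.27 rad/s.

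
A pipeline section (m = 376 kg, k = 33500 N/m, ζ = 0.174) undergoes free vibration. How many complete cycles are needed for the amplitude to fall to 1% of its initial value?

5 cycles

Logarithmic decrement δ = 2πζ/√(1 − ζ²) = 2π × 0.1740/√(1 − 0.0303) = 1.110.
x_n/x₀ = e^(−nδ) ≤ 0.01; take ln: n ≥ ln(1/0.01)/δ = 4.605/1.110 = 4.148.
So 5 complete cycles are required.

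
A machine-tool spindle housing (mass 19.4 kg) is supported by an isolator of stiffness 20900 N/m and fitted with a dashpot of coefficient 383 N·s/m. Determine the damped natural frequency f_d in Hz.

4.98 Hz

ω_n = √(k/m) = √(20900/19.4) = 32.82 rad/s.
Critical damping c_c = 2√(k·m) = 2√(20900 × 19.4) = 1274 N·s/m, so ζ = c/c_c = 383/1274 = 0.3007.
ω_d = ω_n√(1 − ζ²) = 32.82 × √(1 − 0.0904) = 31.30 rad/s.
f_d = ω_d/(2π) = 4.982 Hz.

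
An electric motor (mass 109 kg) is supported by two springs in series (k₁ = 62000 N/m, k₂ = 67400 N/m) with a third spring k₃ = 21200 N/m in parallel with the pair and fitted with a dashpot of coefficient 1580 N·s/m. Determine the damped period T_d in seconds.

Series pair: k_s = k₁k₂/(k₁+k₂) = (62000)(67400)/(62000 + 67400) = 32290 N/m. In parallel with k₃: k_eq = 32290 + 21200 = 53490 N/m.
ω_n = √(k_eq/m) = √(53490/109) = 22.15 rad/s.
Critical damping c_c = 2√(k_eq·m) = 2√(53490 × 109) = 4829 N·s/m, so ζ = c/c_c = 1580/4829 = 0.3272.
ω_d = ω_n√(1 − ζ²) = 22.15 × √(1 − 0.107) = 20.93 rad/s.
T_d = 2π/ω_d = 0.3001 s.

0.300 s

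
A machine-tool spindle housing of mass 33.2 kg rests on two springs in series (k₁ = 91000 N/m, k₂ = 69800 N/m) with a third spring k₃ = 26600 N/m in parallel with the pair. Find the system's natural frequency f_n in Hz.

Series pair: k_s = k₁k₂/(k₁+k₂) = (91000)(69800)/(91000 + 69800) = 39500 N/m. In parallel with k₃: k_eq = 39500 + 26600 = 66100 N/m.
ω_n = √(k_eq/m) = √(66100/33.2) = √1991 = 44.62 rad/s.
f_n = ω_n/(2π) = 44.62/6.283 = 7.102 Hz.

7.10 Hz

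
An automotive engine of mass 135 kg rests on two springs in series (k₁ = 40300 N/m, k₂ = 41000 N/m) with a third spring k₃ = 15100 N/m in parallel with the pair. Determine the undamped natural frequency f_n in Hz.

Series pair: k_s = k₁k₂/(k₁+k₂) = (40300)(41000)/(40300 + 41000) = 20320 N/m. In parallel with k₃: k_eq = 20320 + 15100 = 35420 N/m.
ω_n = √(k_eq/m) = √(35420/135) = √262.4 = 16.20 rad/s.
f_n = ω_n/(2π) = 16.20/6.283 = 2.578 Hz.

2.58 Hz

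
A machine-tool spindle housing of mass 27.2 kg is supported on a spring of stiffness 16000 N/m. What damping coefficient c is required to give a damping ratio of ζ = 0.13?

c_c = 2√(k·m) = 2√(16000 × 27.2) = 1319 N·s/m.
c = ζ·c_c = 0.13 × 1319 = 171.5 N·s/m.

172 N·s/m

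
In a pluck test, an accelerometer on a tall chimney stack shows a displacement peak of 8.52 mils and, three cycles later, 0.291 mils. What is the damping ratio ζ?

0.176

Logarithmic decrement δ = (1/n)·ln(x₀/x_n) = (1/3)·ln(8.52/0.291) = (1/3)·ln(29.28) = 1.126.
ζ = δ/√(4π² + δ²) = 1.126/√(39.48 + 1.27) = 1.126/6.383 = 0.1763.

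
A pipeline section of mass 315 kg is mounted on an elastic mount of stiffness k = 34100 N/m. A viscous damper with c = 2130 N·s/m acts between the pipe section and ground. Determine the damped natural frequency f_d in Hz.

ω_n = √(k/m) = √(34100/315) = 10.40 rad/s.
Critical damping c_c = 2√(k·m) = 2√(34100 × 315) = 6555 N·s/m, so ζ = c/c_c = 2130/6555 = 0.3250.
ω_d = ω_n√(1 − ζ²) = 10.40 × √(1 − 0.106) = 9.840 rad/s.
f_d = ω_d/(2π) = 1.566 Hz.

1.57 Hz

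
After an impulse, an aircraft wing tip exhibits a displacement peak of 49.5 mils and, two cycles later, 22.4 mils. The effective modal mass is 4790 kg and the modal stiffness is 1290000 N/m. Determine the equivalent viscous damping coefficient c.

Logarithmic decrement δ = (1/n)·ln(x₀/x_n) = (1/2)·ln(49.5/22.4) = (1/2)·ln(2.210) = 0.3965.
ζ = δ/√(4π² + δ²) = 0.3965/√(39.48 + 0.157) = 0.3965/6.296 = 0.06297.
c = ζ · 2√(km) = 0.06297 × 2√(1290000 × 4790) = 0.06297 × 157200 = 9900 N·s/m.

9900 N·s/m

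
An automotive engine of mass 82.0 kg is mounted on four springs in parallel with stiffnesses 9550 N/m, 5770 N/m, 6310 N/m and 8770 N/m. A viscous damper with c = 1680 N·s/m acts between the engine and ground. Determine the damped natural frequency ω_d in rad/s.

Parallel springs add: k_eq = 9550 + 5770 + 6310 + 8770 = 30400 N/m.
ω_n = √(k_eq/m) = √(30400/82.0) = 19.25 rad/s.
Critical damping c_c = 2√(k_eq·m) = 2√(30400 × 82.0) = 3158 N·s/m, so ζ = c/c_c = 1680/3158 = 0.5320.
ω_d = ω_n√(1 − ζ²) = 19.25 × √(1 − 0.283) = 16.30 rad/s.

16.3 rad/s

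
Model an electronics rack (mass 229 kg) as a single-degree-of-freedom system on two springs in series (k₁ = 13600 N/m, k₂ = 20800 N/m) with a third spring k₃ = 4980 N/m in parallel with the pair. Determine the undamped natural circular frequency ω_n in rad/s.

Series pair: k_s = k₁k₂/(k₁+k₂) = (13600)(20800)/(13600 + 20800) = 8223 N/m. In parallel with k₃: k_eq = 8223 + 4980 = 13200 N/m.
ω_n = √(k_eq/m) = √(13200/229) = √57.66 = 7.593 rad/s.

7.59 rad/s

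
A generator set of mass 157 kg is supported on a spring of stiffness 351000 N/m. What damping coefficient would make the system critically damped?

14800 N·s/m

c_c = 2√(k·m) = 2√(351000 × 157) = 2 × 7423 = 14850 N·s/m.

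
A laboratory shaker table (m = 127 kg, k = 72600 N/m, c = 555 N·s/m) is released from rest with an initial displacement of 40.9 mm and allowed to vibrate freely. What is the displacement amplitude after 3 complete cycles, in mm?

ζ = c/(2√(km)) = 555/(2√(72600 × 127)) = 555/6073 = 0.09139.
Logarithmic decrement δ = 2πζ/√(1 − ζ²) = 2π × 0.09139/√(1 − 0.00835) = 0.5766.
After n cycles, x_n/x₀ = e^(−nδ), so x_3 = 40.9 × e^(−3 × 0.5766) = 40.9 × 0.1773 = 7.252 mm.

7.25 mm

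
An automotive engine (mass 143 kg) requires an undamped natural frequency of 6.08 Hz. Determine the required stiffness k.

209000 N/m

ω_n = 2πf_n = 2π × 6.08 = 38.20 rad/s.
k = m·ω_n² = 143 × 38.20² = 143 × 1459 = 208700 N/m.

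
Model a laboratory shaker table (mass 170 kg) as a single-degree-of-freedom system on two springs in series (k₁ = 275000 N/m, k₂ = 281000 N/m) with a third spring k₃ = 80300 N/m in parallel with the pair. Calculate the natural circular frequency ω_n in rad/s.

Series pair: k_s = k₁k₂/(k₁+k₂) = (275000)(281000)/(275000 + 281000) = 139000 N/m. In parallel with k₃: k_eq = 139000 + 80300 = 219300 N/m.
ω_n = √(k_eq/m) = √(219300/170) = √1290 = 35.92 rad/s.

35.9 rad/s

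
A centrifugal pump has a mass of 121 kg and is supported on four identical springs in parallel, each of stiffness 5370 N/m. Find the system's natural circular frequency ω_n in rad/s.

13.3 rad/s

Parallel springs add: k_eq = 4 × 5370 = 21480 N/m.
ω_n = √(k_eq/m) = √(21480/121) = √177.5 = 13.32 rad/s.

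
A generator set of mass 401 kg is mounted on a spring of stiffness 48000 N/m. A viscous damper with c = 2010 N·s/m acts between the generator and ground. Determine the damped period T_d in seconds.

ω_n = √(k/m) = √(48000/401) = 10.94 rad/s.
Critical damping c_c = 2√(k·m) = 2√(48000 × 401) = 8775 N·s/m, so ζ = c/c_c = 2010/8775 = 0.2291.
ω_d = ω_n√(1 − ζ²) = 10.94 × √(1 − 0.0525) = 10.65 rad/s.
T_d = 2π/ω_d = 0.5900 s.

0.590 s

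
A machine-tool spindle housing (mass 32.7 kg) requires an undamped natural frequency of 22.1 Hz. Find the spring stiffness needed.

ω_n = 2πf_n = 2π × 22.1 = 138.9 rad/s.
k = m·ω_n² = 32.7 × 138.9² = 32.7 × 19280 = 630500 N/m.

631000 N/m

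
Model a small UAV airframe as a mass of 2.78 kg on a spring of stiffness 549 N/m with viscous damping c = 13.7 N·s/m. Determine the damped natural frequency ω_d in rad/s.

13.8 rad/s

ω_n = √(k/m) = √(549.0/2.78) = 14.05 rad/s.
Critical damping c_c = 2√(k·m) = 2√(549.0 × 2.78) = 78.13 N·s/m, so ζ = c/c_c = 13.7/78.13 = 0.1753.
ω_d = ω_n√(1 − ζ²) = 14.05 × √(1 − 0.0307) = 13.84 rad/s.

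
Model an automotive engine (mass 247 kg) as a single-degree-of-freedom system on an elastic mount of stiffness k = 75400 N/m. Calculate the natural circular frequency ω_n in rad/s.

ω_n = √(k/m) = √(75400/247) = √305.3 = 17.47 rad/s.

17.5 rad/s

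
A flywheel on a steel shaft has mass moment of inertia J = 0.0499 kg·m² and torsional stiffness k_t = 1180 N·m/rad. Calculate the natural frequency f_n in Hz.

24.5 Hz

ω_n = √(k_t/J) = √(1180/0.0499) = √23650 = 153.8 rad/s.
f_n = ω_n/(2π) = 153.8/6.283 = 24.47 Hz.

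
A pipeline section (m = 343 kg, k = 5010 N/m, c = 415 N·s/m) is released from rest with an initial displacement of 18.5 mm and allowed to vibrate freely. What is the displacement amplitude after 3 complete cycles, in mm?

0.901 mm

ζ = c/(2√(km)) = 415/(2√(5010 × 343)) = 415/2622 = 0.1583.
Logarithmic decrement δ = 2πζ/√(1 − ζ²) = 2π × 0.1583/√(1 − 0.0251) = 1.007.
After n cycles, x_n/x₀ = e^(−nδ), so x_3 = 18.5 × e^(−3 × 1.007) = 18.5 × 0.04871 = 0.9012 mm.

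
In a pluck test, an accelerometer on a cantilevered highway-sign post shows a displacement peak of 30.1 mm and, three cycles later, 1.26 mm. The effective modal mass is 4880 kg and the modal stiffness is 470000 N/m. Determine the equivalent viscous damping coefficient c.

Logarithmic decrement δ = (1/n)·ln(x₀/x_n) = (1/3)·ln(30.1/1.26) = (1/3)·ln(23.89) = 1.058.
ζ = δ/√(4π² + δ²) = 1.058/√(39.48 + 1.12) = 1.058/6.372 = 0.1660.
c = ζ · 2√(km) = 0.1660 × 2√(470000 × 4880) = 0.1660 × 95780 = 15900 N·s/m.

15900 N·s/m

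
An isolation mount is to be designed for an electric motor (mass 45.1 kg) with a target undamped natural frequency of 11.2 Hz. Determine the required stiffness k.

223000 N/m

ω_n = 2πf_n = 2π × 11.2 = 70.37 rad/s.
k = m·ω_n² = 45.1 × 70.37² = 45.1 × 4952 = 223300 N/m.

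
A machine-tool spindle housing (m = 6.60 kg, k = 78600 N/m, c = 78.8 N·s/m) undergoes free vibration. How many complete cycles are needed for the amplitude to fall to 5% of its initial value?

ζ = c/(2√(km)) = 78.8/(2√(78600 × 6.60)) = 78.8/1440 = 0.05470.
Logarithmic decrement δ = 2πζ/√(1 − ζ²) = 2π × 0.05470/√(1 − 0.00299) = 0.3442.
x_n/x₀ = e^(−nδ) ≤ 0.05; take ln: n ≥ ln(1/0.05)/δ = 2.996/0.3442 = 8.703.
So 9 complete cycles are required.

9 cycles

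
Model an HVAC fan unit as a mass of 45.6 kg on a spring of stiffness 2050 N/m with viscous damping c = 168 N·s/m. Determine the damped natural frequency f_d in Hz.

1.03 Hz

ω_n = √(k/m) = √(2050/45.6) = 6.705 rad/s.
Critical damping c_c = 2√(k·m) = 2√(2050 × 45.6) = 611.5 N·s/m, so ζ = c/c_c = 168/611.5 = 0.2747.
ω_d = ω_n√(1 − ζ²) = 6.705 × √(1 − 0.0755) = 6.447 rad/s.
f_d = ω_d/(2π) = 1.026 Hz.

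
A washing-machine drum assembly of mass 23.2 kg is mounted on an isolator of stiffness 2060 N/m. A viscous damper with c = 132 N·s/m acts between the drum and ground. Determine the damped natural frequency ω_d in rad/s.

8.98 rad/s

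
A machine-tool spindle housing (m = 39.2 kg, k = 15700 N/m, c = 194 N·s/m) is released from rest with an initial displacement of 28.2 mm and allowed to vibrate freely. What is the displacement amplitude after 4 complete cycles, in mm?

ζ = c/(2√(km)) = 194/(2√(15700 × 39.2)) = 194/1569 = 0.1236.
Logarithmic decrement δ = 2πζ/√(1 − ζ²) = 2π × 0.1236/√(1 − 0.0153) = 0.7829.
After n cycles, x_n/x₀ = e^(−nδ), so x_4 = 28.2 × e^(−4 × 0.7829) = 28.2 × 0.04365 = 1.231 mm.

1.23 mm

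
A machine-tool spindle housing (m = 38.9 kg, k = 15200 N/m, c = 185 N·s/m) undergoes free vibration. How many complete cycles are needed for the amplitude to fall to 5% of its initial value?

ζ = c/(2√(km)) = 185/(2√(15200 × 38.9)) = 185/1538 = 0.1203.
Logarithmic decrement δ = 2πζ/√(1 − ζ²) = 2π × 0.1203/√(1 − 0.0145) = 0.7614.
x_n/x₀ = e^(−nδ) ≤ 0.05; take ln: n ≥ ln(1/0.05)/δ = 2.996/0.7614 = 3.935.
So 4 complete cycles are required.

4 cycles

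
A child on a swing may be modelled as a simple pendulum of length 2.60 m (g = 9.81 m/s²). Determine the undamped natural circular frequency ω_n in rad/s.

1.94 rad/s

For a simple pendulum ω_n = √(g/L) = √(9.81/2.60) = √3.773 = 1.942 rad/s.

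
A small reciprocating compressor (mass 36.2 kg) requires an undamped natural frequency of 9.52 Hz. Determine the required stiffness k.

130000 N/m

ω_n = 2πf_n = 2π × 9.52 = 59.82 rad/s.
k = m·ω_n² = 36.2 × 59.82² = 36.2 × 3578 = 129500 N/m.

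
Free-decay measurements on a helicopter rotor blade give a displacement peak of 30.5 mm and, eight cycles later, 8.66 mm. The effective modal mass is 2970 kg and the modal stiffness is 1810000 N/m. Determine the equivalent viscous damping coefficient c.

3670 N·s/m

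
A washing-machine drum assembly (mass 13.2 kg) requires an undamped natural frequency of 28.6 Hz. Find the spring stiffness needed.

426000 N/m

ω_n = 2πf_n = 2π × 28.6 = 179.7 rad/s.
k = m·ω_n² = 13.2 × 179.7² = 13.2 × 32290 = 426300 N/m.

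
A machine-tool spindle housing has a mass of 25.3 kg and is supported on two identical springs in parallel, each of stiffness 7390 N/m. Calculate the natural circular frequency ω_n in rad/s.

24.2 rad/s

Parallel springs add: k_eq = 2 × 7390 = 14780 N/m.
ω_n = √(k_eq/m) = √(14780/25.3) = √584.2 = 24.17 rad/s.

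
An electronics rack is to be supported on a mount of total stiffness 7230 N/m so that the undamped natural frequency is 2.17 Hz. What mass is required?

ω_n = 2πf_n = 2π × 2.17 = 13.63 rad/s.
m = k/ω_n² = 7230/13.63² = 7230/185.9 = 38.89 kg.

38.9 kg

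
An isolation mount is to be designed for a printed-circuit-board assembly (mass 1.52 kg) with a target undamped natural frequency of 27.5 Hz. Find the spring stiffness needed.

45400 N/m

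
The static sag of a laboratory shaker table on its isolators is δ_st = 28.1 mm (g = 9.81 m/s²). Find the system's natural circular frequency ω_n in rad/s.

ω_n = √(g/δ_st) = √(9.81/0.0281) = √349.1 = 18.68 rad/s.

18.7 rad/s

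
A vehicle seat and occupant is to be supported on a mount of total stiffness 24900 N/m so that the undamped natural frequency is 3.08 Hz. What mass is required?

66.5 kg

ω_n = 2πf_n = 2π × 3.08 = 19.35 rad/s.
m = k/ω_n² = 24900/19.35² = 24900/374.5 = 66.49 kg.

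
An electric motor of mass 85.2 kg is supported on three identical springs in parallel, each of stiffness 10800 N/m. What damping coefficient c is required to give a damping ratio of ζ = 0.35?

1160 N·s/m

Parallel springs add: k_eq = 3 × 10800 = 32400 N/m.
c_c = 2√(k_eq·m) = 2√(32400 × 85.2) = 3323 N·s/m.
c = ζ·c_c = 0.35 × 3323 = 1163 N·s/m.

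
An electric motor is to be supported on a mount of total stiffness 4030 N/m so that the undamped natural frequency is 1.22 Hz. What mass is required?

68.6 kg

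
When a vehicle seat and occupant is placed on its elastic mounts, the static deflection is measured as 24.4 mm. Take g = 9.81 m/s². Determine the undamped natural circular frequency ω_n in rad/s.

20.1 rad/s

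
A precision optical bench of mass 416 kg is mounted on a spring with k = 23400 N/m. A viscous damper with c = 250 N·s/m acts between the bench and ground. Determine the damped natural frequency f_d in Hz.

1.19 Hz

ω_n = √(k/m) = √(23400/416) = 7.500 rad/s.
Critical damping c_c = 2√(k·m) = 2√(23400 × 416) = 6240 N·s/m, so ζ = c/c_c = 250/6240 = 0.04006.
ω_d = ω_n√(1 − ζ²) = 7.500 × √(1 − 0.00161) = 7.494 rad/s.
f_d = ω_d/(2π) = 1.193 Hz.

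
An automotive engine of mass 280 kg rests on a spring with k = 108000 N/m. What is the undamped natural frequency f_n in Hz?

ω_n = √(k/m) = √(108000/280) = √385.7 = 19.64 rad/s.
f_n = ω_n/(2π) = 19.64/6.283 = 3.126 Hz.

3.13 Hz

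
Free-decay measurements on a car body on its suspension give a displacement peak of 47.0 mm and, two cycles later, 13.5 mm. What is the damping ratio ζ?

Logarithmic decrement δ = (1/n)·ln(x₀/x_n) = (1/2)·ln(47.0/13.5) = (1/2)·ln(3.481) = 0.6237.
ζ = δ/√(4π² + δ²) = 0.6237/√(39.48 + 0.389) = 0.6237/6.314 = 0.09878.

0.0988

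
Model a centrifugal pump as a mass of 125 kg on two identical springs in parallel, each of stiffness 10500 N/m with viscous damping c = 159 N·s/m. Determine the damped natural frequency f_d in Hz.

2.06 Hz

Parallel springs add: k_eq = 2 × 10500 = 21000 N/m.
ω_n = √(k_eq/m) = √(21000/125) = 12.96 rad/s.
Critical damping c_c = 2√(k_eq·m) = 2√(21000 × 125) = 3240 N·s/m, so ζ = c/c_c = 159/3240 = 0.04907.
ω_d = ω_n√(1 − ζ²) = 12.96 × √(1 − 0.00241) = 12.95 rad/s.
f_d = ω_d/(2π) = 2.060 Hz.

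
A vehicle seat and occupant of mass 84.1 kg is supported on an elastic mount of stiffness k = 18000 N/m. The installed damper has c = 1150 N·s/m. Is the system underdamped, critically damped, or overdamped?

c_c = 2√(k·m) = 2461 N·s/m; ζ = c/c_c = 1150/2461 = 0.467.
Since ζ < 1 the system is underdamped.

underdamped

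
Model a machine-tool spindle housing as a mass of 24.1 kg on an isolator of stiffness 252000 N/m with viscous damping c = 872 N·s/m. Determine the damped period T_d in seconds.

ω_n = √(k/m) = √(252000/24.1) = 102.3 rad/s.
Critical damping c_c = 2√(k·m) = 2√(252000 × 24.1) = 4929 N·s/m, so ζ = c/c_c = 872/4929 = 0.1769.
ω_d = ω_n√(1 − ζ²) = 102.3 × √(1 − 0.0313) = 100.6 rad/s.
T_d = 2π/ω_d = 0.06243 s.

0.0624 s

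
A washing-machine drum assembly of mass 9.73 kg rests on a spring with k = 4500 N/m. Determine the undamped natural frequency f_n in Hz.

ω_n = √(k/m) = √(4500/9.73) = √462.5 = 21.51 rad/s.
f_n = ω_n/(2π) = 21.51/6.283 = 3.423 Hz.

3.42 Hz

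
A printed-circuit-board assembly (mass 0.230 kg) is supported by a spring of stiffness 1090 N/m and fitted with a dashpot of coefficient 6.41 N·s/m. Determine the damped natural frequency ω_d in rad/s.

67.4 rad/s

ω_n = √(k/m) = √(1090/0.230) = 68.84 rad/s.
Critical damping c_c = 2√(k·m) = 2√(1090 × 0.230) = 31.67 N·s/m, so ζ = c/c_c = 6.41/31.67 = 0.2024.
ω_d = ω_n√(1 − ζ²) = 68.84 × √(1 − 0.0410) = 67.42 rad/s.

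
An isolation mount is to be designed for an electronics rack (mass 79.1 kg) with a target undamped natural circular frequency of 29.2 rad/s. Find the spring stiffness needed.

k = m·ω_n² = 79.1 × 29.20² = 79.1 × 852.6 = 67440 N/m.

67400 N/m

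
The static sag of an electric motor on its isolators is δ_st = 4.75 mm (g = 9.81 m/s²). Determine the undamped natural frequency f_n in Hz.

7.23 Hz

ω_n = √(g/δ_st) = √(9.81/0.00475) = √2065 = 45.45 rad/s.
f_n = ω_n/(2π) = 45.45/6.283 = 7.233 Hz.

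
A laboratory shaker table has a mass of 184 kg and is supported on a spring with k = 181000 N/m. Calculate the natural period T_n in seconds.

ω_n = √(k/m) = √(181000/184) = √983.7 = 31.36 rad/s.
T_n = 2π/ω_n = 6.283/31.36 = 0.2003 s.

0.200 s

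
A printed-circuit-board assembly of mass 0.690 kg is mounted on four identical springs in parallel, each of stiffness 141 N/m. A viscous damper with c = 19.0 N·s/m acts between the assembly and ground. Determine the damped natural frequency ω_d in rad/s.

Parallel springs add: k_eq = 4 × 141 = 564.0 N/m.
ω_n = √(k_eq/m) = √(564.0/0.690) = 28.59 rad/s.
Critical damping c_c = 2√(k_eq·m) = 2√(564.0 × 0.690) = 39.45 N·s/m, so ζ = c/c_c = 19.0/39.45 = 0.4816.
ω_d = ω_n√(1 − ζ²) = 28.59 × √(1 − 0.232) = 25.06 rad/s.

25.1 rad/s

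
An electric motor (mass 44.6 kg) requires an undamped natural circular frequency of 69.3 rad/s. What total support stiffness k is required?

k = m·ω_n² = 44.6 × 69.30² = 44.6 × 4802 = 214200 N/m.

214000 N/m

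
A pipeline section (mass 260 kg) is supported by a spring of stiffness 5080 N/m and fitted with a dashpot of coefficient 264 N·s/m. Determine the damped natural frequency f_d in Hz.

ω_n = √(k/m) = √(5080/260) = 4.420 rad/s.
Critical damping c_c = 2√(k·m) = 2√(5080 × 260) = 2299 N·s/m, so ζ = c/c_c = 264/2299 = 0.1149.
ω_d = ω_n√(1 − ζ²) = 4.420 × √(1 − 0.0132) = 4.391 rad/s.
f_d = ω_d/(2π) = 0.6988 Hz.

0.699 Hz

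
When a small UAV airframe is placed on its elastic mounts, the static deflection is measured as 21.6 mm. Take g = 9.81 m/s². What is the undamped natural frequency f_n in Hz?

3.39 Hz

ω_n = √(g/δ_st) = √(9.81/0.0216) = √454.2 = 21.31 rad/s.
f_n = ω_n/(2π) = 21.31/6.283 = 3.392 Hz.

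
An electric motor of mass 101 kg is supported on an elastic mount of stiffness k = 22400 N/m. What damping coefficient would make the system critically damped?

3010 N·s/m

c_c = 2√(k·m) = 2√(22400 × 101) = 2 × 1504 = 3008 N·s/m.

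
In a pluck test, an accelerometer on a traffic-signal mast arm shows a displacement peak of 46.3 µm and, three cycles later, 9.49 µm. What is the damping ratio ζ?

Logarithmic decrement δ = (1/n)·ln(x₀/x_n) = (1/3)·ln(46.3/9.49) = (1/3)·ln(4.879) = 0.5283.
ζ = δ/√(4π² + δ²) = 0.5283/√(39.48 + 0.279) = 0.5283/6.305 = 0.08379.

0.0838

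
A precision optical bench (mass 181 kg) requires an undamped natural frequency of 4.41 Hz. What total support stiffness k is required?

139000 N/m

ω_n = 2πf_n = 2π × 4.41 = 27.71 rad/s.
k = m·ω_n² = 181 × 27.71² = 181 × 767.8 = 139000 N/m.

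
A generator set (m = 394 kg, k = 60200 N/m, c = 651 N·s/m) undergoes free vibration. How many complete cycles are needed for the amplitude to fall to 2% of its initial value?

ζ = c/(2√(km)) = 651/(2√(60200 × 394)) = 651/9740 = 0.06684.
Logarithmic decrement δ = 2πζ/√(1 − ζ²) = 2π × 0.06684/√(1 − 0.00447) = 0.4209.
x_n/x₀ = e^(−nδ) ≤ 0.02; take ln: n ≥ ln(1/0.02)/δ = 3.912/0.4209 = 9.295.
So 10 complete cycles are required.

10 cycles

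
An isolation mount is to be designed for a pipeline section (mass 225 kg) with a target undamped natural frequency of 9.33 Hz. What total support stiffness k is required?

ω_n = 2πf_n = 2π × 9.33 = 58.62 rad/s.
k = m·ω_n² = 225 × 58.62² = 225 × 3437 = 773200 N/m.

773000 N/m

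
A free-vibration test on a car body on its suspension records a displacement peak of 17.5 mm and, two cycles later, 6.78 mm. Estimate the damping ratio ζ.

Logarithmic decrement δ = (1/n)·ln(x₀/x_n) = (1/2)·ln(17.5/6.78) = (1/2)·ln(2.581) = 0.4741.
ζ = δ/√(4π² + δ²) = 0.4741/√(39.48 + 0.225) = 0.4741/6.301 = 0.07524.

0.0752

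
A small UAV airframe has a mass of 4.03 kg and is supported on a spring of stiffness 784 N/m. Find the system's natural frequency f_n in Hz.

ω_n = √(k/m) = √(784.0/4.03) = √194.5 = 13.95 rad/s.
f_n = ω_n/(2π) = 13.95/6.283 = 2.220 Hz.

2.22 Hz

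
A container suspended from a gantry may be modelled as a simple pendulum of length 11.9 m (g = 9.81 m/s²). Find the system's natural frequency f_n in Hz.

0.145 Hz

For a simple pendulum ω_n = √(g/L) = √(9.81/11.9) = √0.8244 = 0.9079 rad/s.
f_n = ω_n/(2π) = 0.9079/6.283 = 0.1445 Hz.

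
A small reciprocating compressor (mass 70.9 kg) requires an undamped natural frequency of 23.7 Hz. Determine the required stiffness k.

1570000 N/m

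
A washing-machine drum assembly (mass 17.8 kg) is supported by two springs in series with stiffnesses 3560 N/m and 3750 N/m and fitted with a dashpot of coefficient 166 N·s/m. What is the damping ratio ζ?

Series springs: 1/k_eq = 1/3560 + 1/3750 = 0.0005476, so k_eq = 1826 N/m.
ω_n = √(k_eq/m) = √(1826/17.8) = 10.13 rad/s.
Critical damping c_c = 2√(k_eq·m) = 2√(1826 × 17.8) = 360.6 N·s/m, so ζ = c/c_c = 166/360.6 = 0.4603.

0.460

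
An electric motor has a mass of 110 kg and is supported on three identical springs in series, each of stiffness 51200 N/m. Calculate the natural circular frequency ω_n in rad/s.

Series springs: 1/k_eq = 3/51200, so k_eq = 51200/3 = 17070 N/m.
ω_n = √(k_eq/m) = √(17070/110) = √155.2 = 12.46 rad/s.

12.5 rad/s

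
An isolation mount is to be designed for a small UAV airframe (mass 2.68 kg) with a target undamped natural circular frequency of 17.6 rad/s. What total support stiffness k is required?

830 N/m

k = m·ω_n² = 2.68 × 17.60² = 2.68 × 309.8 = 830.2 N/m.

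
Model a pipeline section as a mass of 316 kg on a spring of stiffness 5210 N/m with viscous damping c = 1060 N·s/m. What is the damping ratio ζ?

ω_n = √(k/m) = √(5210/316) = 4.060 rad/s.
Critical damping c_c = 2√(k·m) = 2√(5210 × 316) = 2566 N·s/m, so ζ = c/c_c = 1060/2566 = 0.4131.

0.413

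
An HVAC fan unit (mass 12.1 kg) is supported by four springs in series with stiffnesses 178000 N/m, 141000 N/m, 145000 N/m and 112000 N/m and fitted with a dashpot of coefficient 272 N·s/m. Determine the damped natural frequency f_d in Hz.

8.38 Hz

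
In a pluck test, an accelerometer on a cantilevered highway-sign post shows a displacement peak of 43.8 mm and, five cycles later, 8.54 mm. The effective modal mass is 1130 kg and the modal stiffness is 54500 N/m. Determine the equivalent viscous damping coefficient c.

816 N·s/m

Logarithmic decrement δ = (1/n)·ln(x₀/x_n) = (1/5)·ln(43.8/8.54) = (1/5)·ln(5.129) = 0.3270.
ζ = δ/√(4π² + δ²) = 0.3270/√(39.48 + 0.107) = 0.3270/6.292 = 0.05197.
c = ζ · 2√(km) = 0.05197 × 2√(54500 × 1130) = 0.05197 × 15700 = 815.7 N·s/m.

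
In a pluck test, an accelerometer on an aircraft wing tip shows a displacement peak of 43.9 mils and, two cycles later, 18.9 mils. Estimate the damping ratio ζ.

0.0669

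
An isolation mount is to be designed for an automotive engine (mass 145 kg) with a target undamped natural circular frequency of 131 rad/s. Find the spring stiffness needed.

k = m·ω_n² = 145 × 131.0² = 145 × 17160 = 2488000 N/m.

2490000 N/m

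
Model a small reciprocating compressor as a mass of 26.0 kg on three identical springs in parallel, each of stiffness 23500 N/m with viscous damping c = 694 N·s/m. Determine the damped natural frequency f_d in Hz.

8.01 Hz

Parallel springs add: k_eq = 3 × 23500 = 70500 N/m.
ω_n = √(k_eq/m) = √(70500/26.0) = 52.07 rad/s.
Critical damping c_c = 2√(k_eq·m) = 2√(70500 × 26.0) = 2708 N·s/m, so ζ = c/c_c = 694/2708 = 0.2563.
ω_d = ω_n√(1 − ζ²) = 52.07 × √(1 − 0.0657) = 50.33 rad/s.
f_d = ω_d/(2π) = 8.011 Hz.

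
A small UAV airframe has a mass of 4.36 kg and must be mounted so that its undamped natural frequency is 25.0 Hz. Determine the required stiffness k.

ω_n = 2πf_n = 2π × 25.0 = 157.1 rad/s.
k = m·ω_n² = 4.36 × 157.1² = 4.36 × 24670 = 107600 N/m.

108000 N/m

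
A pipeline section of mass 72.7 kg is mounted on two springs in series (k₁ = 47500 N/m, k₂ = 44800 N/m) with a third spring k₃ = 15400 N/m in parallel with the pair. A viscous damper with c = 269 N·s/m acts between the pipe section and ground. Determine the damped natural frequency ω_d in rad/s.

22.9 rad/s

Series pair: k_s = k₁k₂/(k₁+k₂) = (47500)(44800)/(47500 + 44800) = 23060 N/m. In parallel with k₃: k_eq = 23060 + 15400 = 38460 N/m.
ω_n = √(k_eq/m) = √(38460/72.7) = 23.00 rad/s.
Critical damping c_c = 2√(k_eq·m) = 2√(38460 × 72.7) = 3344 N·s/m, so ζ = c/c_c = 269/3344 = 0.08044.
ω_d = ω_n√(1 − ζ²) = 23.00 × √(1 − 0.00647) = 22.92 rad/s.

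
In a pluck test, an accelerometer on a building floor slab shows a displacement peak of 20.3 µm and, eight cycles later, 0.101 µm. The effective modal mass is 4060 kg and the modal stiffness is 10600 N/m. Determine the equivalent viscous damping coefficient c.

1380 N·s/m

Logarithmic decrement δ = (1/n)·ln(x₀/x_n) = (1/8)·ln(20.3/0.101) = (1/8)·ln(201.0) = 0.6629.
ζ = δ/√(4π² + δ²) = 0.6629/√(39.48 + 0.439) = 0.6629/6.318 = 0.1049.
c = ζ · 2√(km) = 0.1049 × 2√(10600 × 4060) = 0.1049 × 13120 = 1377 N·s/m.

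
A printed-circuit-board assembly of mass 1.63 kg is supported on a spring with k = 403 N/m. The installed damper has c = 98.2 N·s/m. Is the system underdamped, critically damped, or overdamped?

overdamped

c_c = 2√(k·m) = 51.26 N·s/m; ζ = c/c_c = 98.2/51.26 = 1.92.
Since ζ > 1 the system is overdamped.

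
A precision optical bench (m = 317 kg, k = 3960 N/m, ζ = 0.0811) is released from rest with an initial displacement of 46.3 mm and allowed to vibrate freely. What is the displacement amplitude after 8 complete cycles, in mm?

0.775 mm

Logarithmic decrement δ = 2πζ/√(1 − ζ²) = 2π × 0.08110/√(1 − 0.00658) = 0.5113.
After n cycles, x_n/x₀ = e^(−nδ), so x_8 = 46.3 × e^(−8 × 0.5113) = 46.3 × 0.01674 = 0.7750 mm.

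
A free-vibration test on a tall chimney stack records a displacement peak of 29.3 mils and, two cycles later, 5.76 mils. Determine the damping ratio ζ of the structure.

0.128

Logarithmic decrement δ = (1/n)·ln(x₀/x_n) = (1/2)·ln(29.3/5.76) = (1/2)·ln(5.087) = 0.8133.
ζ = δ/√(4π² + δ²) = 0.8133/√(39.48 + 0.661) = 0.8133/6.336 = 0.1284.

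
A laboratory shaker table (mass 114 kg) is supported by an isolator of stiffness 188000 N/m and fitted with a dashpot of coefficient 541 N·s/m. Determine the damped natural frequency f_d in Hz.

ω_n = √(k/m) = √(188000/114) = 40.61 rad/s.
Critical damping c_c = 2√(k·m) = 2√(188000 × 114) = 9259 N·s/m, so ζ = c/c_c = 541/9259 = 0.05843.
ω_d = ω_n√(1 − ζ²) = 40.61 × √(1 − 0.00341) = 40.54 rad/s.
f_d = ω_d/(2π) = 6.452 Hz.

6.45 Hz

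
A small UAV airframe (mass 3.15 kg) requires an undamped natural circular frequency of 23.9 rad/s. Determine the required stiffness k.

k = m·ω_n² = 3.15 × 23.90² = 3.15 × 571.2 = 1799 N/m.

1800 N/m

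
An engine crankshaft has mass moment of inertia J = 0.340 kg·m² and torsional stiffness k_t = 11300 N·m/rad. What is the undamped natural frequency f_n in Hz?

29.0 Hz

ω_n = √(k_t/J) = √(11300/0.340) = √33240 = 182.3 rad/s.
f_n = ω_n/(2π) = 182.3/6.283 = 29.01 Hz.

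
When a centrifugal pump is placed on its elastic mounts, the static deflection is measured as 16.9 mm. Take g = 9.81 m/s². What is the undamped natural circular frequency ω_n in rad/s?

ω_n = √(g/δ_st) = √(9.81/0.0169) = √580.5 = 24.09 rad/s.

24.1 rad/s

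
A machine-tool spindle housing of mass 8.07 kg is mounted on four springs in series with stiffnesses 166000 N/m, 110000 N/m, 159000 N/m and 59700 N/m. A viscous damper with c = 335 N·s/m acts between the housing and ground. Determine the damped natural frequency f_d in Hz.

Series springs: 1/k_eq = 1/166000 + 1/110000 + 1/159000 + 1/59700 = 3.815×10^-5, so k_eq = 26210 N/m.
ω_n = √(k_eq/m) = √(26210/8.07) = 56.99 rad/s.
Critical damping c_c = 2√(k_eq·m) = 2√(26210 × 8.07) = 919.8 N·s/m, so ζ = c/c_c = 335/919.8 = 0.3642.
ω_d = ω_n√(1 − ζ²) = 56.99 × √(1 − 0.133) = 53.07 rad/s.
f_d = ω_d/(2π) = 8.447 Hz.

8.45 Hz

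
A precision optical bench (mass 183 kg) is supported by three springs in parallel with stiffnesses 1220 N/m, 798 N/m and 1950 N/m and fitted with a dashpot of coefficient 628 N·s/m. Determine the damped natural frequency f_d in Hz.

Parallel springs add: k_eq = 1220 + 798 + 1950 = 3968 N/m.
ω_n = √(k_eq/m) = √(3968/183) = 4.657 rad/s.
Critical damping c_c = 2√(k_eq·m) = 2√(3968 × 183) = 1704 N·s/m, so ζ = c/c_c = 628/1704 = 0.3685.
ω_d = ω_n√(1 − ζ²) = 4.657 × √(1 − 0.136) = 4.329 rad/s.
f_d = ω_d/(2π) = 0.6890 Hz.

0.689 Hz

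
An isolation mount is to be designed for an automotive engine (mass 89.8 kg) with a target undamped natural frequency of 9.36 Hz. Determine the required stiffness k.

ω_n = 2πf_n = 2π × 9.36 = 58.81 rad/s.
k = m·ω_n² = 89.8 × 58.81² = 89.8 × 3459 = 310600 N/m.

311000 N/m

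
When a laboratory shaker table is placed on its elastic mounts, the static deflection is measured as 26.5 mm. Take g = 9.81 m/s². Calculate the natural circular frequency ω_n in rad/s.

ω_n = √(g/δ_st) = √(9.81/0.0265) = √370.2 = 19.24 rad/s.

19.2 rad/s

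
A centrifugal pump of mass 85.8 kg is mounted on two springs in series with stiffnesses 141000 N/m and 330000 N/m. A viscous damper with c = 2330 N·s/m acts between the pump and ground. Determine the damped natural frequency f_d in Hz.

4.95 Hz

Series springs: 1/k_eq = 1/141000 + 1/330000 = 1.012×10^-5, so k_eq = 98790 N/m.
ω_n = √(k_eq/m) = √(98790/85.8) = 33.93 rad/s.
Critical damping c_c = 2√(k_eq·m) = 2√(98790 × 85.8) = 5823 N·s/m, so ζ = c/c_c = 2330/5823 = 0.4002.
ω_d = ω_n√(1 − ζ²) = 33.93 × √(1 − 0.160) = 31.10 rad/s.
f_d = ω_d/(2π) = 4.949 Hz.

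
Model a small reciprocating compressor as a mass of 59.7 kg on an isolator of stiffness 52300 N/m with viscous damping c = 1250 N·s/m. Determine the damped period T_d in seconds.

ω_n = √(k/m) = √(52300/59.7) = 29.60 rad/s.
Critical damping c_c = 2√(k·m) = 2√(52300 × 59.7) = 3534 N·s/m, so ζ = c/c_c = 1250/3534 = 0.3537.
ω_d = ω_n√(1 − ζ²) = 29.60 × √(1 − 0.125) = 27.68 rad/s.
T_d = 2π/ω_d = 0.2270 s.

0.227 s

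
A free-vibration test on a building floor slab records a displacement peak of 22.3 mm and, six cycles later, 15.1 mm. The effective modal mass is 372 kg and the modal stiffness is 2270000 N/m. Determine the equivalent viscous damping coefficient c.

601 N·s/m

Logarithmic decrement δ = (1/n)·ln(x₀/x_n) = (1/6)·ln(22.3/15.1) = (1/6)·ln(1.477) = 0.06498.
ζ = δ/√(4π² + δ²) = 0.06498/√(39.48 + 0.00422) = 0.06498/6.284 = 0.01034.
c = ζ · 2√(km) = 0.01034 × 2√(2270000 × 372) = 0.01034 × 58120 = 601.0 N·s/m.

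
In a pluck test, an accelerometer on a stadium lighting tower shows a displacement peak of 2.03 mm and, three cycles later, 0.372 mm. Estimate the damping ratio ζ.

Logarithmic decrement δ = (1/n)·ln(x₀/x_n) = (1/3)·ln(2.03/0.372) = (1/3)·ln(5.457) = 0.5656.
ζ = δ/√(4π² + δ²) = 0.5656/√(39.48 + 0.320) = 0.5656/6.309 = 0.08966.

0.0897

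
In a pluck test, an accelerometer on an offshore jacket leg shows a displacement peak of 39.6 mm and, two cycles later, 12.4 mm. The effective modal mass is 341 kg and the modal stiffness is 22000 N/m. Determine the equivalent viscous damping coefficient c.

504 N·s/m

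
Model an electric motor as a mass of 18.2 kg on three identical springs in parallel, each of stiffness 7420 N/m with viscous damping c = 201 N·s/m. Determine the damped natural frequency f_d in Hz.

5.50 Hz

Parallel springs add: k_eq = 3 × 7420 = 22260 N/m.
ω_n = √(k_eq/m) = √(22260/18.2) = 34.97 rad/s.
Critical damping c_c = 2√(k_eq·m) = 2√(22260 × 18.2) = 1273 N·s/m, so ζ = c/c_c = 201/1273 = 0.1579.
ω_d = ω_n√(1 − ζ²) = 34.97 × √(1 − 0.0249) = 34.53 rad/s.
f_d = ω_d/(2π) = 5.496 Hz.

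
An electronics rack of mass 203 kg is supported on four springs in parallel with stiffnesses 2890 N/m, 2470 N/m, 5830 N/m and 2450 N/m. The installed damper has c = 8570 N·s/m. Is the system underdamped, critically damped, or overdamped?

overdamped

Parallel springs add: k_eq = 2890 + 2470 + 5830 + 2450 = 13640 N/m.
c_c = 2√(k_eq·m) = 3328 N·s/m; ζ = c/c_c = 8570/3328 = 2.58.
Since ζ > 1 the system is overdamped.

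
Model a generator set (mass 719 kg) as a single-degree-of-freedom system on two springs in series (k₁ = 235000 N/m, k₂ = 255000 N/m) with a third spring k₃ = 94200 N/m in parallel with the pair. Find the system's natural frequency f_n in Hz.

Series pair: k_s = k₁k₂/(k₁+k₂) = (235000)(255000)/(235000 + 255000) = 122300 N/m. In parallel with k₃: k_eq = 122300 + 94200 = 216500 N/m.
ω_n = √(k_eq/m) = √(216500/719) = √301.1 = 17.35 rad/s.
f_n = ω_n/(2π) = 17.35/6.283 = 2.762 Hz.

2.76 Hz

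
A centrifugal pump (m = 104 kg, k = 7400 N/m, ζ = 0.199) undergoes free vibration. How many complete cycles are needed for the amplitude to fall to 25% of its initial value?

2 cycles

Logarithmic decrement δ = 2πζ/√(1 − ζ²) = 2π × 0.1990/√(1 − 0.0396) = 1.276.
x_n/x₀ = e^(−nδ) ≤ 0.25; take ln: n ≥ ln(1/0.25)/δ = 1.386/1.276 = 1.087.
So 2 complete cycles are required.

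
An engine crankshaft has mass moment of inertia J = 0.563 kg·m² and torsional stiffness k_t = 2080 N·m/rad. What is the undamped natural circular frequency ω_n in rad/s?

ω_n = √(k_t/J) = √(2080/0.563) = √3694 = 60.78 rad/s.

60.8 rad/s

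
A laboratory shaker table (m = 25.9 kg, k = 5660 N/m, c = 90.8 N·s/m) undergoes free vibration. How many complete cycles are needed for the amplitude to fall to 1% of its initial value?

ζ = c/(2√(km)) = 90.8/(2√(5660 × 25.9)) = 90.8/765.8 = 0.1186.
Logarithmic decrement δ = 2πζ/√(1 − ζ²) = 2π × 0.1186/√(1 − 0.0141) = 0.7503.
x_n/x₀ = e^(−nδ) ≤ 0.01; take ln: n ≥ ln(1/0.01)/δ = 4.605/0.7503 = 6.138.
So 7 complete cycles are required.

7 cycles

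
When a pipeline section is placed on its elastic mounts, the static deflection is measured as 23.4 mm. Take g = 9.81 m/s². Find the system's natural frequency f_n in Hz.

3.26 Hz

ω_n = √(g/δ_st) = √(9.81/0.0234) = √419.2 = 20.48 rad/s.
f_n = ω_n/(2π) = 20.48/6.283 = 3.259 Hz.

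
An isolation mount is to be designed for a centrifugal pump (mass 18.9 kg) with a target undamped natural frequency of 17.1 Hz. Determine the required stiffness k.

218000 N/m

ω_n = 2πf_n = 2π × 17.1 = 107.4 rad/s.
k = m·ω_n² = 18.9 × 107.4² = 18.9 × 11540 = 218200 N/m.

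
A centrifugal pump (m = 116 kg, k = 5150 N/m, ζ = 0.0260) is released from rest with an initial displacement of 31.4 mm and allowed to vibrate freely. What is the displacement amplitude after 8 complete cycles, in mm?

Logarithmic decrement δ = 2πζ/√(1 − ζ²) = 2π × 0.02600/√(1 − 0.000676) = 0.1634.
After n cycles, x_n/x₀ = e^(−nδ), so x_8 = 31.4 × e^(−8 × 0.1634) = 31.4 × 0.2705 = 8.495 mm.

8.49 mm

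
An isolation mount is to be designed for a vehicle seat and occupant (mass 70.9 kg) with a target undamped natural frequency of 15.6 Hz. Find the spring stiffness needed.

681000 N/m

ω_n = 2πf_n = 2π × 15.6 = 98.02 rad/s.
k = m·ω_n² = 70.9 × 98.02² = 70.9 × 9607 = 681200 N/m.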